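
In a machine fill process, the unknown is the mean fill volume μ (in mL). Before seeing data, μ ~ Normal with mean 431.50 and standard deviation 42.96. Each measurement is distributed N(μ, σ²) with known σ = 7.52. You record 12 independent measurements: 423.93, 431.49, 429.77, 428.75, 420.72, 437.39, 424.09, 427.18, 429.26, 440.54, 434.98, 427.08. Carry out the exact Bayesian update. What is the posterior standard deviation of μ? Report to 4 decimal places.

2.1681

For Normal data with known variance σ², a Normal(μ₀, σ₀²) prior on μ is conjugate. Posterior precision = 1/σ₀² + n/σ²; posterior mean is the precision-weighted average of μ₀ and x̄.
σ₀² = 42.96² = 1845.5616, σ² = 7.52² = 56.5504; σ² + n·σ₀² = 56.5504 + 12·1845.5616 = 22203.2896.
Posterior precision = 1/σ₀² + n/σ² = 1/1845.5616 + 12/56.5504 = (σ² + n·σ₀²)/(σ₀²σ²) = 22203.2896/(1845.5616·56.5504); posterior variance σₙ² = σ₀²σ²/(σ² + n·σ₀²) = 1845.5616·56.5504/22203.2896 = 4.700531.
Posterior SD = √σₙ² = √(1845.5616·56.5504/22203.2896) = 2.1681.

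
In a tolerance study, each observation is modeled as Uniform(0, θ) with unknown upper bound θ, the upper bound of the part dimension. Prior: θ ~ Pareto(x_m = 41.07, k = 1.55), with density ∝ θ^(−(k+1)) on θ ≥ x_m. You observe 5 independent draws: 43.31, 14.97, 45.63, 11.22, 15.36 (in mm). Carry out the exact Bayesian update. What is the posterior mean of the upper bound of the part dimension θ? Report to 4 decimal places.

A Pareto(scale x_m, shape k) prior on the upper bound θ of Uniform(0, θ) is conjugate: posterior is Pareto(max(x_m, max xᵢ), k + n).
Sample maximum = 45.63; prior scale x_m = 41.07 → posterior scale = max = 45.63.
Posterior shape = 1.55 + 5 = 6.55.
E[θ|data] = k·x_m/(k−1) = 6.55·45.63/5.55 = 53.8516.

53.8516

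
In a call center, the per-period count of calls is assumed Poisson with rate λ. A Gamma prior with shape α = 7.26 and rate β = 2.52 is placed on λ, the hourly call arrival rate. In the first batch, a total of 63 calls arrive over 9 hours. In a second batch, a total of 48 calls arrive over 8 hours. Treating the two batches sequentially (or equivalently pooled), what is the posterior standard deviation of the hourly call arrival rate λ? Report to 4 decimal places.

With a Gamma(shape α, rate β) prior, the Poisson likelihood is conjugate: the posterior is Gamma(α + ΣXᵢ, β + n).
After batch 1: Gamma(α+S, β+n) = Gamma(7.26+63, 2.52+9) = Gamma(70.26, 11.52).
After batch 2: Gamma(α+S, β+n) = Gamma(70.26+48, 11.52+8) = Gamma(118.26, 19.52).
SD = √α/β = √118.26/19.52 = 0.5571.

0.5571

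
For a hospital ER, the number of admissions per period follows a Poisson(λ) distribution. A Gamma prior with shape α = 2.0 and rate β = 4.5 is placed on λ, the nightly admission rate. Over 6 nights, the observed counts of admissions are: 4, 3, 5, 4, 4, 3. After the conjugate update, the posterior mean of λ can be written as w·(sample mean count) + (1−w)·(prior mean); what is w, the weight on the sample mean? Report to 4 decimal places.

0.5714

With a Gamma(shape α, rate β) prior, the Poisson likelihood is conjugate: the posterior is Gamma(α + ΣXᵢ, β + n).
Posterior mean = (α₀+S)/(β₀+n) = [n/(β₀+n)]·(S/n) + [β₀/(β₀+n)]·(α₀/β₀), so only n and β₀ enter the weight.
Weight on data w = n/(β₀+n) = 6/(4.5+6) = 6/10.5 = 0.5714.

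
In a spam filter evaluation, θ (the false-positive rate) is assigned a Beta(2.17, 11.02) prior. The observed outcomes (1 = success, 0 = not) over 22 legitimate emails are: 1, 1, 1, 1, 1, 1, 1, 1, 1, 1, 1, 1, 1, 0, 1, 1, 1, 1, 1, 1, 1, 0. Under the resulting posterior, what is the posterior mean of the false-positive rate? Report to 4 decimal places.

0.6300

The Beta prior is conjugate to a Binomial/Bernoulli likelihood; the update adds successes to α and failures to β.
Posterior: Beta(α+k, β+n−k) = Beta(2.17+20, 11.02+2) = Beta(22.17, 13.02).
Posterior mean = α/(α+β) = 22.17/35.19 = 0.6300.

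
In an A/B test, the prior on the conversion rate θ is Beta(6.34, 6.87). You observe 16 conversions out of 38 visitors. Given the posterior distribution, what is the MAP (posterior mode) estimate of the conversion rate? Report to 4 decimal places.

0.4337

The Beta prior is conjugate to a Binomial/Bernoulli likelihood; the update adds successes to α and failures to β.
Posterior: Beta(α+k, β+n−k) = Beta(6.34+16, 6.87+22) = Beta(22.34, 28.87).
Mode of Beta(a,b) for a,b>1 is (a−1)/(a+b−2) = 21.34/49.21 = 0.4337.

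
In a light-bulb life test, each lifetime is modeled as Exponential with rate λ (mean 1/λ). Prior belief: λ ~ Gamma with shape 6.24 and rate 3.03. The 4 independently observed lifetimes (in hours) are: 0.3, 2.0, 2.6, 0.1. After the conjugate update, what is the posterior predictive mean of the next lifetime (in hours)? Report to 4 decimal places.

0.8690

With a Gamma(shape α, rate β) prior on the exponential rate λ, the posterior after n observations with total T = Σxᵢ is Gamma(α+n, β+T).
Sum of observations T = 5.0 hours; n = 4.
Posterior: Gamma(6.24+4, 3.03+5.0) = Gamma(10.24, 8.03).
The predictive distribution for the next observation is Lomax; its mean is β/(α−1) = 8.03/9.24 = 0.8690.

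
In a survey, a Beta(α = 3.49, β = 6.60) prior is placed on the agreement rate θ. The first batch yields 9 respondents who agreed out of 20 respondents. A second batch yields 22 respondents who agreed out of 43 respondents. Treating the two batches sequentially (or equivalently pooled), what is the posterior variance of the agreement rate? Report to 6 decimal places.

The Beta prior is conjugate to a Binomial/Bernoulli likelihood; the update adds successes to α and failures to β.
After batch 1: Beta(3.49+9, 6.60+11) = Beta(12.49, 17.60).
After batch 2: Beta(12.49+22, 17.60+21) = Beta(34.49, 38.60).
Var = αβ/((α+β)²(α+β+1)) = 34.49·38.60/(73.09²·74.09) = 0.003364.

0.003364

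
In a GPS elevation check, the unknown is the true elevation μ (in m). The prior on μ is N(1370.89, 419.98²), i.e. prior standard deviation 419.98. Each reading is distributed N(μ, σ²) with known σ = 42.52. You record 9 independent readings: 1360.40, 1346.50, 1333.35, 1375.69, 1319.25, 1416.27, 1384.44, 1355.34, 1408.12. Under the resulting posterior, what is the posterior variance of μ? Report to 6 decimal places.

200.654851

For Normal data with known variance σ², a Normal(μ₀, σ₀²) prior on μ is conjugate. Posterior precision = 1/σ₀² + n/σ²; posterior mean is the precision-weighted average of μ₀ and x̄.
σ₀² = 419.98² = 176383.2004, σ² = 42.52² = 1807.9504; σ² + n·σ₀² = 1807.9504 + 9·176383.2004 = 1589256.754.
Posterior precision = 1/σ₀² + n/σ² = 1/176383.2004 + 9/1807.9504 = (σ² + n·σ₀²)/(σ₀²σ²) = 1589256.754/(176383.2004·1807.9504); posterior variance σₙ² = σ₀²σ²/(σ² + n·σ₀²) = 176383.2004·1807.9504/1589256.754 = 200.654851.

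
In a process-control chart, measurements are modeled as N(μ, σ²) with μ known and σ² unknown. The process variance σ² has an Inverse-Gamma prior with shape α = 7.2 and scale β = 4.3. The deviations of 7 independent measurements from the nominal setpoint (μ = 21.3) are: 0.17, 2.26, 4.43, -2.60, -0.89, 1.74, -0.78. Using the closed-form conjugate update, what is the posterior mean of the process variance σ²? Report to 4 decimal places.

2.2964

With known mean μ and an Inverse-Gamma(α, β) prior on σ², the Normal likelihood is conjugate: posterior is Inv-Gamma(α + n/2, β + Σ(xᵢ−μ)²/2).
Σ(xᵢ−μ)² = (0.17)² + (2.26)² + (4.43)² + (-2.60)² + (-0.89)² + (1.74)² + (-0.78)² = 35.9495.
Posterior: Inv-Gamma(7.2 + 7/2, 4.3 + 35.9495/2) = Inv-Gamma(10.70, 22.27475).
E[σ²|data] = β/(α−1) = 22.27475/9.70 = 2.2964.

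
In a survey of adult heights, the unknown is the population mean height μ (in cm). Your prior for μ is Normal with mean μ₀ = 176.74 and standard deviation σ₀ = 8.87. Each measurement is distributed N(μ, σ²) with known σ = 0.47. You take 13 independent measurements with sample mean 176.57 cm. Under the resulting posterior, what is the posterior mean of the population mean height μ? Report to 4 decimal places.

176.5700

For Normal data with known variance σ², a Normal(μ₀, σ₀²) prior on μ is conjugate. Posterior precision = 1/σ₀² + n/σ²; posterior mean is the precision-weighted average of μ₀ and x̄.
n·x̄ = 13·176.57 = 2295.41.
σ₀² = 8.87² = 78.6769, σ² = 0.47² = 0.2209; σ² + n·σ₀² = 0.2209 + 13·78.6769 = 1023.0206.
Posterior mean = (μ₀/σ₀² + n·x̄/σ²)/(1/σ₀² + n/σ²) = (σ²·μ₀ + σ₀²·n·x̄)/(σ² + n·σ₀²) = (0.2209·176.74 + 78.6769·2295.41)/1023.0206 = 180634.784895/1023.0206 = 176.5700.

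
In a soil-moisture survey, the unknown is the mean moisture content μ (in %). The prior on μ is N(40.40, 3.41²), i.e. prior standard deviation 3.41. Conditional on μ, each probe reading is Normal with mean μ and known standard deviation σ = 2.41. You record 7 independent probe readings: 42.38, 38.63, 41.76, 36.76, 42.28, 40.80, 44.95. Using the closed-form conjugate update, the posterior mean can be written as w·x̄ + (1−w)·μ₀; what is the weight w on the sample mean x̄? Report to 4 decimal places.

0.9334

For Normal data with known variance σ², a Normal(μ₀, σ₀²) prior on μ is conjugate. Posterior precision = 1/σ₀² + n/σ²; posterior mean is the precision-weighted average of μ₀ and x̄.
σ₀² = 3.41² = 11.6281, σ² = 2.41² = 5.8081. Prior precision 1/σ₀² = 1/11.6281; data precision n/σ² = 7/5.8081.
w = (n/σ²)/(1/σ₀² + n/σ²) = n·σ₀²/(σ² + n·σ₀²) = 7·11.6281/(5.8081 + 7·11.6281) = 81.3967/87.2048 = 0.9334.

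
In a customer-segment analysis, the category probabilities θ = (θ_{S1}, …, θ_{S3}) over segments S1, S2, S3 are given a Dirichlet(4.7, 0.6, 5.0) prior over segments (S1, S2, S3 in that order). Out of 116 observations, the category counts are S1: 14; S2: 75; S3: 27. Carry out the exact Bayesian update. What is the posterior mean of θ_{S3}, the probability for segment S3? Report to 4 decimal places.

0.2534

The Dirichlet prior is conjugate to the Multinomial likelihood: each posterior αⱼ = prior αⱼ + observed count nⱼ.
Posterior concentration: (18.7, 75.6, 32.0), total = 126.3.
E[θ_{S3}|data] = α_{S3}/Σα = 32.0/126.3 = 0.2534.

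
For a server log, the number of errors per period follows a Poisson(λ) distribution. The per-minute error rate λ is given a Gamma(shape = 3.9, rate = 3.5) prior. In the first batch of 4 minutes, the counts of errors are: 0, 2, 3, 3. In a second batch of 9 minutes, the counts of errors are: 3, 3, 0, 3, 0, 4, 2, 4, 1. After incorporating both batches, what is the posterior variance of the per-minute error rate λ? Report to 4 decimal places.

With a Gamma(shape α, rate β) prior, the Poisson likelihood is conjugate: the posterior is Gamma(α + ΣXᵢ, β + n).
Batch 1: sum of counts S = 8 over n = 4 minutes.
After batch 1: Gamma(α+S, β+n) = Gamma(3.9+8, 3.5+4) = Gamma(11.9, 7.5).
Batch 2: sum of counts S = 20 over n = 9 minutes.
After batch 2: Gamma(α+S, β+n) = Gamma(11.9+20, 7.5+9) = Gamma(31.9, 16.5).
Var = α/β² = 31.9/16.5² = 0.1172.

0.1172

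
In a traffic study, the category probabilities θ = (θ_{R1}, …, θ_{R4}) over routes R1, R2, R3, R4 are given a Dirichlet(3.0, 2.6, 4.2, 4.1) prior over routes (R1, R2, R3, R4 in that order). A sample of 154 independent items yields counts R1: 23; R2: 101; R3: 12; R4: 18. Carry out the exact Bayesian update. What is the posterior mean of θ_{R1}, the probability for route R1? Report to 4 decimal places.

0.1549

The Dirichlet prior is conjugate to the Multinomial likelihood: each posterior αⱼ = prior αⱼ + observed count nⱼ.
Posterior concentration: (26.0, 103.6, 16.2, 22.1), total = 167.9.
E[θ_{R1}|data] = α_{R1}/Σα = 26.0/167.9 = 0.1549.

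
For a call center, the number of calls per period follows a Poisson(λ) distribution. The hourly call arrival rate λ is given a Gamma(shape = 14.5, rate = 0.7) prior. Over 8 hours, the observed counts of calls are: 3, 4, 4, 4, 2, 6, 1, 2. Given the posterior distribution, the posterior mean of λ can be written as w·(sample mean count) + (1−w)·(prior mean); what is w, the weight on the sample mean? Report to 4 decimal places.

With a Gamma(shape α, rate β) prior, the Poisson likelihood is conjugate: the posterior is Gamma(α + ΣXᵢ, β + n).
Posterior mean = (α₀+S)/(β₀+n) = [n/(β₀+n)]·(S/n) + [β₀/(β₀+n)]·(α₀/β₀), so only n and β₀ enter the weight.
Weight on data w = n/(β₀+n) = 8/(0.7+8) = 8/8.7 = 0.9195.

0.9195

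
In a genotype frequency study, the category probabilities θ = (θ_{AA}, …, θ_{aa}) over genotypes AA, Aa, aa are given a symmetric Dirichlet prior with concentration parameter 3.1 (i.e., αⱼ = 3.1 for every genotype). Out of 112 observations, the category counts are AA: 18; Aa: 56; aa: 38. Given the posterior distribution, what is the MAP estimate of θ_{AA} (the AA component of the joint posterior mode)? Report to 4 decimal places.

The Dirichlet prior is conjugate to the Multinomial likelihood: each posterior αⱼ = prior αⱼ + observed count nⱼ.
Posterior concentration: (21.1, 59.1, 41.1), total = 121.3.
Joint mode component: (α_{AA}−1)/(Σα−K) = 20.1/118.3 = 0.1699.

0.1699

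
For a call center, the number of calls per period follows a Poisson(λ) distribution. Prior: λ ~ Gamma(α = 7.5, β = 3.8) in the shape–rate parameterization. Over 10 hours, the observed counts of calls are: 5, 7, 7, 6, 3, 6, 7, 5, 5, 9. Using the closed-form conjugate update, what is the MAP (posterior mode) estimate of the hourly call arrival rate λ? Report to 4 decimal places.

With a Gamma(shape α, rate β) prior, the Poisson likelihood is conjugate: the posterior is Gamma(α + ΣXᵢ, β + n).
Sum of counts S = 60 over n = 10 hours.
Posterior: Gamma(α+S, β+n) = Gamma(7.5+60, 3.8+10) = Gamma(67.5, 13.8).
Mode of Gamma(α,β) for α≥1 is (α−1)/β = 66.5/13.8 = 4.8188.

4.8188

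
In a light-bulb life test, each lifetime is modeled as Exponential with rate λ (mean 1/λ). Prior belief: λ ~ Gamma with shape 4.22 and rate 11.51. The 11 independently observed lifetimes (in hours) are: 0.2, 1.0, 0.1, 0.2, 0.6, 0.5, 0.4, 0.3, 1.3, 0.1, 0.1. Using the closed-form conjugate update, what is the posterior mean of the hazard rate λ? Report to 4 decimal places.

With a Gamma(shape α, rate β) prior on the exponential rate λ, the posterior after n observations with total T = Σxᵢ is Gamma(α+n, β+T).
Sum of observations T = 4.8 hours; n = 11.
Posterior: Gamma(4.22+11, 11.51+4.8) = Gamma(15.22, 16.31).
Posterior mean of λ = α/β = 15.22/16.31 = 0.9332.

0.9332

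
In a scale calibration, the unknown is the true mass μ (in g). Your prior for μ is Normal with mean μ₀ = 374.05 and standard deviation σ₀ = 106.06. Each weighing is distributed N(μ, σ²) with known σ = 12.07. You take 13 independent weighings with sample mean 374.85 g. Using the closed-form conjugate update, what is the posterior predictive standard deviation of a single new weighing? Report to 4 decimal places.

For Normal data with known variance σ², a Normal(μ₀, σ₀²) prior on μ is conjugate. Posterior precision = 1/σ₀² + n/σ²; posterior mean is the precision-weighted average of μ₀ and x̄.
σ₀² = 106.06² = 11248.7236, σ² = 12.07² = 145.6849; σ² + n·σ₀² = 145.6849 + 13·11248.7236 = 146379.0917.
Posterior precision = 1/σ₀² + n/σ² = 1/11248.7236 + 13/145.6849 = (σ² + n·σ₀²)/(σ₀²σ²) = 146379.0917/(11248.7236·145.6849); posterior variance σₙ² = σ₀²σ²/(σ² + n·σ₀²) = 11248.7236·145.6849/146379.0917 = 11.195377.
Predictive variance for one new observation = σₙ² + σ² = 11248.7236·145.6849/146379.0917 + 145.6849 = σ²·(σ₀² + 146379.0917)/146379.0917 = 145.6849·157627.8153/146379.0917 = 156.880277; SD = √(145.6849·157627.8153/146379.0917) = 12.5252.

12.5252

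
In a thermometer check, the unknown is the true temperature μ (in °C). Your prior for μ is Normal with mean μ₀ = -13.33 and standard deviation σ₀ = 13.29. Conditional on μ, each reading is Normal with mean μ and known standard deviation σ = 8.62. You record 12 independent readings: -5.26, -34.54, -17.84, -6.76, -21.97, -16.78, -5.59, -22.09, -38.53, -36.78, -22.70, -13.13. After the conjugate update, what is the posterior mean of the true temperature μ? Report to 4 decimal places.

For Normal data with known variance σ², a Normal(μ₀, σ₀²) prior on μ is conjugate. Posterior precision = 1/σ₀² + n/σ²; posterior mean is the precision-weighted average of μ₀ and x̄.
Σxᵢ = (-5.26) + (-34.54) + (-17.84) + (-6.76) + (-21.97) + (-16.78) + (-5.59) + (-22.09) + (-38.53) + (-36.78) + (-22.70) + (-13.13) = -241.97, so n·x̄ = -241.97.
σ₀² = 13.29² = 176.6241, σ² = 8.62² = 74.3044; σ² + n·σ₀² = 74.3044 + 12·176.6241 = 2193.7936.
Posterior mean = (μ₀/σ₀² + n·x̄/σ²)/(1/σ₀² + n/σ²) = (σ²·μ₀ + σ₀²·n·x̄)/(σ² + n·σ₀²) = (74.3044·(-13.33) + 176.6241·(-241.97))/2193.7936 = -43728.211129/2193.7936 = -19.9327.

-19.9327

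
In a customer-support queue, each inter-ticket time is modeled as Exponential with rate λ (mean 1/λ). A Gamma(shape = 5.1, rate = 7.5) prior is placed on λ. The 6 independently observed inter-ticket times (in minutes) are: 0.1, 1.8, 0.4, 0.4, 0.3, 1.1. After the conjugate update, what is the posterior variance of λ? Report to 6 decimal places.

With a Gamma(shape α, rate β) prior on the exponential rate λ, the posterior after n observations with total T = Σxᵢ is Gamma(α+n, β+T).
Sum of observations T = 4.1 minutes; n = 6.
Posterior: Gamma(5.1+6, 7.5+4.1) = Gamma(11.1, 11.6).
Var = α/β² = 0.082491.

0.082491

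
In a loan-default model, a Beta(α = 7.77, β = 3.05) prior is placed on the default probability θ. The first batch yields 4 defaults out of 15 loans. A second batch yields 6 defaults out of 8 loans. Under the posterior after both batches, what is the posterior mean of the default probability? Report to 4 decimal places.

0.5254

The Beta prior is conjugate to a Binomial/Bernoulli likelihood; the update adds successes to α and failures to β.
After batch 1: Beta(7.77+4, 3.05+11) = Beta(11.77, 14.05).
After batch 2: Beta(11.77+6, 14.05+2) = Beta(17.77, 16.05).
Posterior mean = α/(α+β) = 17.77/33.82 = 0.5254.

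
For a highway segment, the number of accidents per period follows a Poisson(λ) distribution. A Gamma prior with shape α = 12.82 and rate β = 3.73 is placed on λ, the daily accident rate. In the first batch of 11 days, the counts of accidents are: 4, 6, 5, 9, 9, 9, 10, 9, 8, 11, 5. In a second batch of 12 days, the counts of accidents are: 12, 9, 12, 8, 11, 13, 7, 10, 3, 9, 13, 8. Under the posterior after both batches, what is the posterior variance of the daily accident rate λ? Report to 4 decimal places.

0.2979

With a Gamma(shape α, rate β) prior, the Poisson likelihood is conjugate: the posterior is Gamma(α + ΣXᵢ, β + n).
Batch 1: sum of counts S = 85 over n = 11 days.
After batch 1: Gamma(α+S, β+n) = Gamma(12.82+85, 3.73+11) = Gamma(97.82, 14.73).
Batch 2: sum of counts S = 115 over n = 12 days.
After batch 2: Gamma(α+S, β+n) = Gamma(97.82+115, 14.73+12) = Gamma(212.82, 26.73).
Var = α/β² = 212.82/26.73² = 0.2979.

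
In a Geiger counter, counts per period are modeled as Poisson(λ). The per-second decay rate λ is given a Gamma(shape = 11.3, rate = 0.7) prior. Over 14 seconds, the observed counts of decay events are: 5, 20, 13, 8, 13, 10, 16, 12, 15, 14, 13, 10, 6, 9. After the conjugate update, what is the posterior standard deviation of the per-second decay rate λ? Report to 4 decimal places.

0.9007

With a Gamma(shape α, rate β) prior, the Poisson likelihood is conjugate: the posterior is Gamma(α + ΣXᵢ, β + n).
Sum of counts S = 164 over n = 14 seconds.
Posterior: Gamma(α+S, β+n) = Gamma(11.3+164, 0.7+14) = Gamma(175.3, 14.7).
SD = √α/β = √175.3/14.7 = 0.9007.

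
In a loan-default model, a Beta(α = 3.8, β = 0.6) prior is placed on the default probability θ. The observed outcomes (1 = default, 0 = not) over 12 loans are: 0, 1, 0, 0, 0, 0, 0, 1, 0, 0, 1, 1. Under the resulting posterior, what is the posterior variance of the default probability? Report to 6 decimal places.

The Beta prior is conjugate to a Binomial/Bernoulli likelihood; the update adds successes to α and failures to β.
Posterior: Beta(α+k, β+n−k) = Beta(3.8+4, 0.6+8) = Beta(7.8, 8.6).
Var = αβ/((α+β)²(α+β+1)) = 7.8·8.6/(16.4²·17.4) = 0.014334.

0.014334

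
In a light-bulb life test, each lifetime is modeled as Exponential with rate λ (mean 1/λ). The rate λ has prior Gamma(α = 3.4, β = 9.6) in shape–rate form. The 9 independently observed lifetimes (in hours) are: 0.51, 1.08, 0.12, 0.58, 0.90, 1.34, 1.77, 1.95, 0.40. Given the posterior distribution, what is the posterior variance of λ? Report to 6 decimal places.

0.037230

With a Gamma(shape α, rate β) prior on the exponential rate λ, the posterior after n observations with total T = Σxᵢ is Gamma(α+n, β+T).
Sum of observations T = 8.65 hours; n = 9.
Posterior: Gamma(3.4+9, 9.6+8.65) = Gamma(12.4, 18.25).
Var = α/β² = 0.037230.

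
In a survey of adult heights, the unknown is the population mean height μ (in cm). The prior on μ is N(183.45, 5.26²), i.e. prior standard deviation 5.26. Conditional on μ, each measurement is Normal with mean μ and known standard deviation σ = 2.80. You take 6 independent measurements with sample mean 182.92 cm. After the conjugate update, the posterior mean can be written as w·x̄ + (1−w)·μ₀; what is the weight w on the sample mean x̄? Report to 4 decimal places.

0.9549

For Normal data with known variance σ², a Normal(μ₀, σ₀²) prior on μ is conjugate. Posterior precision = 1/σ₀² + n/σ²; posterior mean is the precision-weighted average of μ₀ and x̄.
σ₀² = 5.26² = 27.6676, σ² = 2.80² = 7.84. Prior precision 1/σ₀² = 1/27.6676; data precision n/σ² = 6/7.84.
w = (n/σ²)/(1/σ₀² + n/σ²) = n·σ₀²/(σ² + n·σ₀²) = 6·27.6676/(7.84 + 6·27.6676) = 166.0056/173.8456 = 0.9549.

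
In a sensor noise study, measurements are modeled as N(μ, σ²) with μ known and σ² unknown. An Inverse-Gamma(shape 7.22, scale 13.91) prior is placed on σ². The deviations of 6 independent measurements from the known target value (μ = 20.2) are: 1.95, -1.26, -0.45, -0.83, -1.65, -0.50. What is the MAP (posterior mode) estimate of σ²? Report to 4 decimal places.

With known mean μ and an Inverse-Gamma(α, β) prior on σ², the Normal likelihood is conjugate: posterior is Inv-Gamma(α + n/2, β + Σ(xᵢ−μ)²/2).
Σ(xᵢ−μ)² = (1.95)² + (-1.26)² + (-0.45)² + (-0.83)² + (-1.65)² + (-0.50)² = 9.2540.
Posterior: Inv-Gamma(7.22 + 6/2, 13.91 + 9.2540/2) = Inv-Gamma(10.22, 18.53700).
Mode = β/(α+1) = 18.53700/11.22 = 1.6521.

1.6521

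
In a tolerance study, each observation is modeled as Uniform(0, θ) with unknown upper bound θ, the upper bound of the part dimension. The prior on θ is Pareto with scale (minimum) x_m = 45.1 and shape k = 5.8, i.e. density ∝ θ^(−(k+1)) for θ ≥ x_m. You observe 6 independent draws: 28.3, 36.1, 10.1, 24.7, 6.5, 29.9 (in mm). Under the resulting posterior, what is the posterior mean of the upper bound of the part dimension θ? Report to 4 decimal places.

49.2759

A Pareto(scale x_m, shape k) prior on the upper bound θ of Uniform(0, θ) is conjugate: posterior is Pareto(max(x_m, max xᵢ), k + n).
Sample maximum = 36.1; prior scale x_m = 45.1 → posterior scale = max = 45.1.
Posterior shape = 5.8 + 6 = 11.8.
E[θ|data] = k·x_m/(k−1) = 11.8·45.1/10.8 = 49.2759.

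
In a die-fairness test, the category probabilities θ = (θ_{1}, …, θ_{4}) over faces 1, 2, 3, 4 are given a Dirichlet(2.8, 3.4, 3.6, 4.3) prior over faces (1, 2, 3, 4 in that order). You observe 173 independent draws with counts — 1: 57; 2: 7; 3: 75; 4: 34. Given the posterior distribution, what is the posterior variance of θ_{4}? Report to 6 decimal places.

The Dirichlet prior is conjugate to the Multinomial likelihood: each posterior αⱼ = prior αⱼ + observed count nⱼ.
Posterior concentration: (59.8, 10.4, 78.6, 38.3), total = 187.1.
Var[θ_j] = α_j(Σα−α_j)/((Σα)²(Σα+1)) = 38.3·148.8/(187.1²·188.1) = 0.000865.

0.000865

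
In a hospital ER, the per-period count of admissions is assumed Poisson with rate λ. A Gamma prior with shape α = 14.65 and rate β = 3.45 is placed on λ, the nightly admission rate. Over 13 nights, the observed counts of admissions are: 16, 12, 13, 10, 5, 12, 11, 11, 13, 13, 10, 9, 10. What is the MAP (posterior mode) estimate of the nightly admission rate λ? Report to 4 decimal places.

9.6444

With a Gamma(shape α, rate β) prior, the Poisson likelihood is conjugate: the posterior is Gamma(α + ΣXᵢ, β + n).
Sum of counts S = 145 over n = 13 nights.
Posterior: Gamma(α+S, β+n) = Gamma(14.65+145, 3.45+13) = Gamma(159.65, 16.45).
Mode of Gamma(α,β) for α≥1 is (α−1)/β = 158.65/16.45 = 9.6444.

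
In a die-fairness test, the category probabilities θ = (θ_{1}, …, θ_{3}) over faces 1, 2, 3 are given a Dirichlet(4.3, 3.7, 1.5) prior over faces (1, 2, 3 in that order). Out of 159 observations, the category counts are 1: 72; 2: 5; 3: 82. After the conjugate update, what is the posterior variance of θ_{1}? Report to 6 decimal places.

The Dirichlet prior is conjugate to the Multinomial likelihood: each posterior αⱼ = prior αⱼ + observed count nⱼ.
Posterior concentration: (76.3, 8.7, 83.5), total = 168.5.
Var[θ_j] = α_j(Σα−α_j)/((Σα)²(Σα+1)) = 76.3·92.2/(168.5²·169.5) = 0.001462.

0.001462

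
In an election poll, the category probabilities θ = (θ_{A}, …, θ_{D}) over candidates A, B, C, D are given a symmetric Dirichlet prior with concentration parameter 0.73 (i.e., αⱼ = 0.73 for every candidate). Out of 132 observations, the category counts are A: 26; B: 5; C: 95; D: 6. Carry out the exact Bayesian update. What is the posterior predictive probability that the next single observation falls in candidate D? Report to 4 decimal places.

0.0499

The Dirichlet prior is conjugate to the Multinomial likelihood: each posterior αⱼ = prior αⱼ + observed count nⱼ.
Posterior concentration: (26.73, 5.73, 95.73, 6.73), total = 134.92.
P(next = D | data) = α_{D}/Σα = 0.0499.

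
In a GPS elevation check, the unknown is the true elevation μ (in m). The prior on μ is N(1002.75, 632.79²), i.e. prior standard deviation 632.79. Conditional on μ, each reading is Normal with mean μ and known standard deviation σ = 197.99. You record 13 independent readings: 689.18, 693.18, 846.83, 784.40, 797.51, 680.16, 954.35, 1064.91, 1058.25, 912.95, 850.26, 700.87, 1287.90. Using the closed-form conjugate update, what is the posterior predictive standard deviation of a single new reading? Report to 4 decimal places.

205.4091

For Normal data with known variance σ², a Normal(μ₀, σ₀²) prior on μ is conjugate. Posterior precision = 1/σ₀² + n/σ²; posterior mean is the precision-weighted average of μ₀ and x̄.
σ₀² = 632.79² = 400423.1841, σ² = 197.99² = 39200.0401; σ² + n·σ₀² = 39200.0401 + 13·400423.1841 = 5244701.4334.
Posterior precision = 1/σ₀² + n/σ² = 1/400423.1841 + 13/39200.0401 = (σ² + n·σ₀²)/(σ₀²σ²) = 5244701.4334/(400423.1841·39200.0401); posterior variance σₙ² = σ₀²σ²/(σ² + n·σ₀²) = 400423.1841·39200.0401/5244701.4334 = 2992.850036.
Predictive variance for one new observation = σₙ² + σ² = 400423.1841·39200.0401/5244701.4334 + 39200.0401 = σ²·(σ₀² + 5244701.4334)/5244701.4334 = 39200.0401·5645124.6175/5244701.4334 = 42192.890136; SD = √(39200.0401·5645124.6175/5244701.4334) = 205.4091.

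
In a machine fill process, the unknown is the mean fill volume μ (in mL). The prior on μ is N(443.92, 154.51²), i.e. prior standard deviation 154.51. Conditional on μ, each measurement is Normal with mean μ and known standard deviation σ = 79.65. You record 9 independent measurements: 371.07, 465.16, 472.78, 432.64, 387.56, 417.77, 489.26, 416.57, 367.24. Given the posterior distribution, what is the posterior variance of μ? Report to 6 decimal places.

684.685939

For Normal data with known variance σ², a Normal(μ₀, σ₀²) prior on μ is conjugate. Posterior precision = 1/σ₀² + n/σ²; posterior mean is the precision-weighted average of μ₀ and x̄.
σ₀² = 154.51² = 23873.3401, σ² = 79.65² = 6344.1225; σ² + n·σ₀² = 6344.1225 + 9·23873.3401 = 221204.1834.
Posterior precision = 1/σ₀² + n/σ² = 1/23873.3401 + 9/6344.1225 = (σ² + n·σ₀²)/(σ₀²σ²) = 221204.1834/(23873.3401·6344.1225); posterior variance σₙ² = σ₀²σ²/(σ² + n·σ₀²) = 23873.3401·6344.1225/221204.1834 = 684.685939.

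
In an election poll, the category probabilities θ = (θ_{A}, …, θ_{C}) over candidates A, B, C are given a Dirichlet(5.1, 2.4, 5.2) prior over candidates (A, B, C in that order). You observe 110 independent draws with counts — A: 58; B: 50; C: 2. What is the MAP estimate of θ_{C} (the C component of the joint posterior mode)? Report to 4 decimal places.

0.0518

The Dirichlet prior is conjugate to the Multinomial likelihood: each posterior αⱼ = prior αⱼ + observed count nⱼ.
Posterior concentration: (63.1, 52.4, 7.2), total = 122.7.
Joint mode component: (α_{C}−1)/(Σα−K) = 6.2/119.7 = 0.0518.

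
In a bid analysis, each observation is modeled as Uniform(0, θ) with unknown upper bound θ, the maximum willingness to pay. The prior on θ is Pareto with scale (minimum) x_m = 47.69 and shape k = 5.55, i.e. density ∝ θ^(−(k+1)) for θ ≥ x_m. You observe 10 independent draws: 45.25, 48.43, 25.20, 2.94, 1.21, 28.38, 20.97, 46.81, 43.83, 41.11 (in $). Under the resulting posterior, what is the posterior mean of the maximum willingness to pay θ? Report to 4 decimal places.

A Pareto(scale x_m, shape k) prior on the upper bound θ of Uniform(0, θ) is conjugate: posterior is Pareto(max(x_m, max xᵢ), k + n).
Sample maximum = 48.43; prior scale x_m = 47.69 → posterior scale = max = 48.43.
Posterior shape = 5.55 + 10 = 15.55.
E[θ|data] = k·x_m/(k−1) = 15.55·48.43/14.55 = 51.7585.

51.7585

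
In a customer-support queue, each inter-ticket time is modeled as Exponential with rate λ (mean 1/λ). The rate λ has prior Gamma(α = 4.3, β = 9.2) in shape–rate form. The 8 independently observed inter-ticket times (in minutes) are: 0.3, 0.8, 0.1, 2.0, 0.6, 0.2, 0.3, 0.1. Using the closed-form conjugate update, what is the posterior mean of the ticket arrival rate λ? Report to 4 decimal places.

0.9044

With a Gamma(shape α, rate β) prior on the exponential rate λ, the posterior after n observations with total T = Σxᵢ is Gamma(α+n, β+T).
Sum of observations T = 4.4 minutes; n = 8.
Posterior: Gamma(4.3+8, 9.2+4.4) = Gamma(12.3, 13.6).
Posterior mean of λ = α/β = 12.3/13.6 = 0.9044.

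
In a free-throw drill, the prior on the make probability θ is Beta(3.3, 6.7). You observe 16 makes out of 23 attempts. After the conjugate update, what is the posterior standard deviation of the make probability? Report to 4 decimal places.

The Beta prior is conjugate to a Binomial/Bernoulli likelihood; the update adds successes to α and failures to β.
Posterior: Beta(α+k, β+n−k) = Beta(3.3+16, 6.7+7) = Beta(19.3, 13.7).
Var = αβ/((α+β)²(α+β+1)) = 19.3·13.7/(33.0²·34.0) = 0.00714120; SD = √0.00714120 = 0.0845.

0.0845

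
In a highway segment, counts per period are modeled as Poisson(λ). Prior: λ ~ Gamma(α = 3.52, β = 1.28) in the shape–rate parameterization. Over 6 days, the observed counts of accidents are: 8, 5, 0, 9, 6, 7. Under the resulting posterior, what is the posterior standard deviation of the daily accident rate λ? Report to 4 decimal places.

0.8525

With a Gamma(shape α, rate β) prior, the Poisson likelihood is conjugate: the posterior is Gamma(α + ΣXᵢ, β + n).
Sum of counts S = 35 over n = 6 days.
Posterior: Gamma(α+S, β+n) = Gamma(3.52+35, 1.28+6) = Gamma(38.52, 7.28).
SD = √α/β = √38.52/7.28 = 0.8525.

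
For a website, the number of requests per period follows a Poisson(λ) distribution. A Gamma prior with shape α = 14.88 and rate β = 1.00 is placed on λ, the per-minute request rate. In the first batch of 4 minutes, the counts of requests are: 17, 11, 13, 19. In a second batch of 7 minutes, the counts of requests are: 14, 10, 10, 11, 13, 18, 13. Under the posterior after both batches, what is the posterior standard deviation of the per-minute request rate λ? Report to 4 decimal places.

With a Gamma(shape α, rate β) prior, the Poisson likelihood is conjugate: the posterior is Gamma(α + ΣXᵢ, β + n).
Batch 1: sum of counts S = 60 over n = 4 minutes.
After batch 1: Gamma(α+S, β+n) = Gamma(14.88+60, 1.00+4) = Gamma(74.88, 5.00).
Batch 2: sum of counts S = 89 over n = 7 minutes.
After batch 2: Gamma(α+S, β+n) = Gamma(74.88+89, 5.00+7) = Gamma(163.88, 12.00).
SD = √α/β = √163.88/12.00 = 1.0668.

1.0668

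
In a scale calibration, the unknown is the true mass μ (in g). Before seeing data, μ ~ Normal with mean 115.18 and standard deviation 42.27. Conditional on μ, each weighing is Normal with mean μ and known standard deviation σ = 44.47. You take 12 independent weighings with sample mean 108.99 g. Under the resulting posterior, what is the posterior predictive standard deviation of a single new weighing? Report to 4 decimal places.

46.1353

For Normal data with known variance σ², a Normal(μ₀, σ₀²) prior on μ is conjugate. Posterior precision = 1/σ₀² + n/σ²; posterior mean is the precision-weighted average of μ₀ and x̄.
σ₀² = 42.27² = 1786.7529, σ² = 44.47² = 1977.5809; σ² + n·σ₀² = 1977.5809 + 12·1786.7529 = 23418.6157.
Posterior precision = 1/σ₀² + n/σ² = 1/1786.7529 + 12/1977.5809 = (σ² + n·σ₀²)/(σ₀²σ²) = 23418.6157/(1786.7529·1977.5809); posterior variance σₙ² = σ₀²σ²/(σ² + n·σ₀²) = 1786.7529·1977.5809/23418.6157 = 150.882036.
Predictive variance for one new observation = σₙ² + σ² = 1786.7529·1977.5809/23418.6157 + 1977.5809 = σ²·(σ₀² + 23418.6157)/23418.6157 = 1977.5809·25205.3686/23418.6157 = 2128.462936; SD = √(1977.5809·25205.3686/23418.6157) = 46.1353.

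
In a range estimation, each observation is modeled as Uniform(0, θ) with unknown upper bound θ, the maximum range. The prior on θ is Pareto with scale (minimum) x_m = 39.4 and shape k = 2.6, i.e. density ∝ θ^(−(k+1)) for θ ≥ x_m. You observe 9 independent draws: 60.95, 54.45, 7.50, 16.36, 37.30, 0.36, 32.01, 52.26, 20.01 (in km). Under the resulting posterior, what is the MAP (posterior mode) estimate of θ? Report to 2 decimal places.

A Pareto(scale x_m, shape k) prior on the upper bound θ of Uniform(0, θ) is conjugate: posterior is Pareto(max(x_m, max xᵢ), k + n).
Sample maximum = 60.95; prior scale x_m = 39.4 → posterior scale = max = 60.95.
Posterior shape = 2.6 + 9 = 11.6.
The Pareto density is decreasing on [x_m, ∞), so the mode is x_m = 60.95.

60.95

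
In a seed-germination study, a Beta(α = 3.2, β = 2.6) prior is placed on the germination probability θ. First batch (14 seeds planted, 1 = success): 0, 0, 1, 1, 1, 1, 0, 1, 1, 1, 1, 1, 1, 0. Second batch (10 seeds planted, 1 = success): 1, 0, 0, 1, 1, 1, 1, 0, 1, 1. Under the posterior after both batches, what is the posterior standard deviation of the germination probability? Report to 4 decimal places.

The Beta prior is conjugate to a Binomial/Bernoulli likelihood; the update adds successes to α and failures to β.
After batch 1: Beta(3.2+10, 2.6+4) = Beta(13.2, 6.6).
After batch 2: Beta(13.2+7, 6.6+3) = Beta(20.2, 9.6).
Var = αβ/((α+β)²(α+β+1)) = 20.2·9.6/(29.8²·30.8) = 0.00708989; SD = √0.00708989 = 0.0842.

0.0842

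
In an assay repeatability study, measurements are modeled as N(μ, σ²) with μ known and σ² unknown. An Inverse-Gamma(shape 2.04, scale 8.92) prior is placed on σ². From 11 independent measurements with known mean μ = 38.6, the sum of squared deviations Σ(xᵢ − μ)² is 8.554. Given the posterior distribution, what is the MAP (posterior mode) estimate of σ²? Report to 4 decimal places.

With known mean μ and an Inverse-Gamma(α, β) prior on σ², the Normal likelihood is conjugate: posterior is Inv-Gamma(α + n/2, β + Σ(xᵢ−μ)²/2).
Posterior: Inv-Gamma(2.04 + 11/2, 8.92 + 8.554/2) = Inv-Gamma(7.54, 13.1970).
Mode = β/(α+1) = 13.1970/8.54 = 1.5453.

1.5453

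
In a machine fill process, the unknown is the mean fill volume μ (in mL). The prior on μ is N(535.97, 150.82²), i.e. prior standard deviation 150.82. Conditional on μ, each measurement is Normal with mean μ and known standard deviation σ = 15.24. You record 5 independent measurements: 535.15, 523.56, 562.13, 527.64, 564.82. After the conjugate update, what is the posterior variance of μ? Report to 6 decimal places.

46.356854

For Normal data with known variance σ², a Normal(μ₀, σ₀²) prior on μ is conjugate. Posterior precision = 1/σ₀² + n/σ²; posterior mean is the precision-weighted average of μ₀ and x̄.
σ₀² = 150.82² = 22746.6724, σ² = 15.24² = 232.2576; σ² + n·σ₀² = 232.2576 + 5·22746.6724 = 113965.6196.
Posterior precision = 1/σ₀² + n/σ² = 1/22746.6724 + 5/232.2576 = (σ² + n·σ₀²)/(σ₀²σ²) = 113965.6196/(22746.6724·232.2576); posterior variance σₙ² = σ₀²σ²/(σ² + n·σ₀²) = 22746.6724·232.2576/113965.6196 = 46.356854.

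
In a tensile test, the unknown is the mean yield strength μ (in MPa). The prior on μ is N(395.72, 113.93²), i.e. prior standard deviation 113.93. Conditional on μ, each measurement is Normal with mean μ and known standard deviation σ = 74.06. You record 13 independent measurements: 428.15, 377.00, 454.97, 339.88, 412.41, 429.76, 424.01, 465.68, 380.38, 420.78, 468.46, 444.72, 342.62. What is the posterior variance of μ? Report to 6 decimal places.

For Normal data with known variance σ², a Normal(μ₀, σ₀²) prior on μ is conjugate. Posterior precision = 1/σ₀² + n/σ²; posterior mean is the precision-weighted average of μ₀ and x̄.
σ₀² = 113.93² = 12980.0449, σ² = 74.06² = 5484.8836; σ² + n·σ₀² = 5484.8836 + 13·12980.0449 = 174225.4673.
Posterior precision = 1/σ₀² + n/σ² = 1/12980.0449 + 13/5484.8836 = (σ² + n·σ₀²)/(σ₀²σ²) = 174225.4673/(12980.0449·5484.8836); posterior variance σₙ² = σ₀²σ²/(σ² + n·σ₀²) = 12980.0449·5484.8836/174225.4673 = 408.631623.

408.631623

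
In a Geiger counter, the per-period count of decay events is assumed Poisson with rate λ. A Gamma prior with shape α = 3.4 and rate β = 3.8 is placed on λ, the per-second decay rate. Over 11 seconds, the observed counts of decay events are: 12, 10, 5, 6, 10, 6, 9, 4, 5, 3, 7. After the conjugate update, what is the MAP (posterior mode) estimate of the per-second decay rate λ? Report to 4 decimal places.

5.3649

With a Gamma(shape α, rate β) prior, the Poisson likelihood is conjugate: the posterior is Gamma(α + ΣXᵢ, β + n).
Sum of counts S = 77 over n = 11 seconds.
Posterior: Gamma(α+S, β+n) = Gamma(3.4+77, 3.8+11) = Gamma(80.4, 14.8).
Mode of Gamma(α,β) for α≥1 is (α−1)/β = 79.4/14.8 = 5.3649.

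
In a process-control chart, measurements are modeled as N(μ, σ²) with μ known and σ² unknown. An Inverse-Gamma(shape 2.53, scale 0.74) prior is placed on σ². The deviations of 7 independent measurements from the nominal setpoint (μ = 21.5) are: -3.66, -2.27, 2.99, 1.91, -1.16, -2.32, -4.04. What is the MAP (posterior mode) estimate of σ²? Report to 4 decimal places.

3.9592

With known mean μ and an Inverse-Gamma(α, β) prior on σ², the Normal likelihood is conjugate: posterior is Inv-Gamma(α + n/2, β + Σ(xᵢ−μ)²/2).
Σ(xᵢ−μ)² = (-3.66)² + (-2.27)² + (2.99)² + (1.91)² + (-1.16)² + (-2.32)² + (-4.04)² = 54.1863.
Posterior: Inv-Gamma(2.53 + 7/2, 0.74 + 54.1863/2) = Inv-Gamma(6.03, 27.83315).
Mode = β/(α+1) = 27.83315/7.03 = 3.9592.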